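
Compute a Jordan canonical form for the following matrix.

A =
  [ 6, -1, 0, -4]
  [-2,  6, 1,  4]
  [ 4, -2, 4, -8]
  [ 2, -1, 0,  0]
J_3(4) ⊕ J_1(4)

The characteristic polynomial is
  det(x·I − A) = x^4 - 16*x^3 + 96*x^2 - 256*x + 256 = (x - 4)^4

Eigenvalues and multiplicities (the geometric multiplicity of λ is n − rank(A − λI), which equals the number of Jordan blocks for λ):
  λ = 4: algebraic multiplicity = 4, geometric multiplicity = 2

Determining the block sizes for each eigenvalue:
  λ = 4: with am = 4 and gm = 2, the partition is not yet determined (e.g. several partitions of 4 into 2 parts exist). Let N = A − (4)·I. Computing rank(N^1) = 2, rank(N^2) = 1, rank(N^3) = 0; the number of blocks of size ≥ j is rank(N^{j−1}) − rank(N^j), giving [2, 1, 1]. So we have 1 block(s) of size 3, 1 block(s) of size 1 → block sizes [3, 1]

Assembling the blocks gives a Jordan form
J =
  [4, 1, 0, 0]
  [0, 4, 1, 0]
  [0, 0, 4, 0]
  [0, 0, 0, 4]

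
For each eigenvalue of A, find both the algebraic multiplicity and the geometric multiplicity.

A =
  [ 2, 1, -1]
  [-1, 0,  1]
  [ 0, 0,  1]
λ = 1: alg = 3, geom = 2

Step 1 — factor the characteristic polynomial to read off the algebraic multiplicities:
  χ_A(x) = (x - 1)^3

Step 2 — compute geometric multiplicities via the rank-nullity identity g(λ) = n − rank(A − λI):
  rank(A − (1)·I) = 1, so dim ker(A − (1)·I) = n − 1 = 2

Summary:
  λ = 1: algebraic multiplicity = 3, geometric multiplicity = 2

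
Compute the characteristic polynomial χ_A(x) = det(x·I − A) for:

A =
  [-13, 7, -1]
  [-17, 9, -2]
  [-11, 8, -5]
x^3 + 9*x^2 + 27*x + 27

Expanding det(x·I − A) (e.g. by cofactor expansion or by noting that A is similar to its Jordan form J, which has the same characteristic polynomial as A) gives
  χ_A(x) = x^3 + 9*x^2 + 27*x + 27
which factors as (x + 3)^3. The eigenvalues (with algebraic multiplicities) are λ = -3 with multiplicity 3.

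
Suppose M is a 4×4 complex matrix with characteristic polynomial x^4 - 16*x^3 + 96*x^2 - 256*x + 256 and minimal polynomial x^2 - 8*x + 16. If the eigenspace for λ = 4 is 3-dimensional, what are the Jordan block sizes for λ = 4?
Block sizes for λ = 4: [2, 1, 1]

Step 1 — from the characteristic polynomial, algebraic multiplicity of λ = 4 is 4. From dim ker(M − (4)·I) = 3, there are exactly 3 Jordan blocks for λ = 4.
Step 2 — from the minimal polynomial, the factor (x − 4)^2 tells us the largest block for λ = 4 has size 2.
Step 3 — with total size 4, 3 blocks, and largest block 2, the block sizes (in nonincreasing order) are [2, 1, 1].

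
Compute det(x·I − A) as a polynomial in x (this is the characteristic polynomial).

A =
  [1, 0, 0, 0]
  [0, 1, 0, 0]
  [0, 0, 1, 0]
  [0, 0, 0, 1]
x^4 - 4*x^3 + 6*x^2 - 4*x + 1

Expanding det(x·I − A) (e.g. by cofactor expansion or by noting that A is similar to its Jordan form J, which has the same characteristic polynomial as A) gives
  χ_A(x) = x^4 - 4*x^3 + 6*x^2 - 4*x + 1
which factors as (x - 1)^4. The eigenvalues (with algebraic multiplicities) are λ = 1 with multiplicity 4.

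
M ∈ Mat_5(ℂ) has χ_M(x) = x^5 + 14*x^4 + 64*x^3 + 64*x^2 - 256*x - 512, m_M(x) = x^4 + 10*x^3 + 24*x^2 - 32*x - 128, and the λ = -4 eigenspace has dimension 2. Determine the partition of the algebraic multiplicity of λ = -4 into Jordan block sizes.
Block sizes for λ = -4: [3, 1]

Step 1 — from the characteristic polynomial, algebraic multiplicity of λ = -4 is 4. From dim ker(M − (-4)·I) = 2, there are exactly 2 Jordan blocks for λ = -4.
Step 2 — from the minimal polynomial, the factor (x + 4)^3 tells us the largest block for λ = -4 has size 3.
Step 3 — with total size 4, 2 blocks, and largest block 3, the block sizes (in nonincreasing order) are [3, 1].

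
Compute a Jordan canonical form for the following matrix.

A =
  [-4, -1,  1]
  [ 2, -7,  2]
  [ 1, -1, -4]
J_2(-5) ⊕ J_1(-5)

The characteristic polynomial is
  det(x·I − A) = x^3 + 15*x^2 + 75*x + 125 = (x + 5)^3

Eigenvalues and multiplicities (the geometric multiplicity of λ is n − rank(A − λI), which equals the number of Jordan blocks for λ):
  λ = -5: algebraic multiplicity = 3, geometric multiplicity = 2

Determining the block sizes for each eigenvalue:
  λ = -5: 2 blocks summing to 3 forces exactly one block of size 2 and the rest size 1 → block sizes [2, 1]

Assembling the blocks gives a Jordan form
J =
  [-5,  1,  0]
  [ 0, -5,  0]
  [ 0,  0, -5]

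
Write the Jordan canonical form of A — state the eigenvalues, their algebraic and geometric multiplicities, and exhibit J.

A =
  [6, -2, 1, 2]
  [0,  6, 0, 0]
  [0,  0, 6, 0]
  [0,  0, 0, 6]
J_2(6) ⊕ J_1(6) ⊕ J_1(6)

The characteristic polynomial is
  det(x·I − A) = x^4 - 24*x^3 + 216*x^2 - 864*x + 1296 = (x - 6)^4

Eigenvalues and multiplicities (the geometric multiplicity of λ is n − rank(A − λI), which equals the number of Jordan blocks for λ):
  λ = 6: algebraic multiplicity = 4, geometric multiplicity = 3

Determining the block sizes for each eigenvalue:
  λ = 6: 3 blocks summing to 4 forces exactly one block of size 2 and the rest size 1 → block sizes [2, 1, 1]

Assembling the blocks gives a Jordan form
J =
  [6, 1, 0, 0]
  [0, 6, 0, 0]
  [0, 0, 6, 0]
  [0, 0, 0, 6]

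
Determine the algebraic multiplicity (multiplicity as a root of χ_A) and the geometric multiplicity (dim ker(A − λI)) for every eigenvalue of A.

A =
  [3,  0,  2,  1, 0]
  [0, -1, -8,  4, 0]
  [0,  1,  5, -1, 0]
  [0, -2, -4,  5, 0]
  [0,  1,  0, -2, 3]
λ = 3: alg = 5, geom = 3

Step 1 — factor the characteristic polynomial to read off the algebraic multiplicities:
  χ_A(x) = (x - 3)^5

Step 2 — compute geometric multiplicities via the rank-nullity identity g(λ) = n − rank(A − λI):
  rank(A − (3)·I) = 2, so dim ker(A − (3)·I) = n − 2 = 3

Summary:
  λ = 3: algebraic multiplicity = 5, geometric multiplicity = 3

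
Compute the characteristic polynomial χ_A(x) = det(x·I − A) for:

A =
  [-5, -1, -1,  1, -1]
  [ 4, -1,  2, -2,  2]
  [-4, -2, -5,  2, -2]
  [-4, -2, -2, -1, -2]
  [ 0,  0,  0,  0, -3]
x^5 + 15*x^4 + 90*x^3 + 270*x^2 + 405*x + 243

Expanding det(x·I − A) (e.g. by cofactor expansion or by noting that A is similar to its Jordan form J, which has the same characteristic polynomial as A) gives
  χ_A(x) = x^5 + 15*x^4 + 90*x^3 + 270*x^2 + 405*x + 243
which factors as (x + 3)^5. The eigenvalues (with algebraic multiplicities) are λ = -3 with multiplicity 5.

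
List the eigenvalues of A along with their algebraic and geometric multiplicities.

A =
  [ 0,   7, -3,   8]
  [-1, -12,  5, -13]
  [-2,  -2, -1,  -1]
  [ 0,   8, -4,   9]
λ = -1: alg = 4, geom = 2

Step 1 — factor the characteristic polynomial to read off the algebraic multiplicities:
  χ_A(x) = (x + 1)^4

Step 2 — compute geometric multiplicities via the rank-nullity identity g(λ) = n − rank(A − λI):
  rank(A − (-1)·I) = 2, so dim ker(A − (-1)·I) = n − 2 = 2

Summary:
  λ = -1: algebraic multiplicity = 4, geometric multiplicity = 2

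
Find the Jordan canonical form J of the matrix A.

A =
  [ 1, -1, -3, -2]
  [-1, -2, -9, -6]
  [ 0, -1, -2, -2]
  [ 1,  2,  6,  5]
J_2(0) ⊕ J_1(1) ⊕ J_1(1)

The characteristic polynomial is
  det(x·I − A) = x^4 - 2*x^3 + x^2 = x^2*(x - 1)^2

Eigenvalues and multiplicities (the geometric multiplicity of λ is n − rank(A − λI), which equals the number of Jordan blocks for λ):
  λ = 0: algebraic multiplicity = 2, geometric multiplicity = 1
  λ = 1: algebraic multiplicity = 2, geometric multiplicity = 2

Determining the block sizes for each eigenvalue:
  λ = 0: one block (gm = 1), so the single block has size am = 2 → block sizes [2]
  λ = 1: gm = am = 2, so every block has size 1 → block sizes [1, 1]

Assembling the blocks gives a Jordan form
J =
  [0, 1, 0, 0]
  [0, 0, 0, 0]
  [0, 0, 1, 0]
  [0, 0, 0, 1]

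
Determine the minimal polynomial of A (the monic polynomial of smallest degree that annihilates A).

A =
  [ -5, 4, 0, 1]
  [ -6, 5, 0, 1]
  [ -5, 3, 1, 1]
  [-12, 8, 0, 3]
x^2 - 2*x + 1

The characteristic polynomial is χ_A(x) = (x - 1)^4, so the eigenvalues are known. The minimal polynomial is
  m_A(x) = Π_λ (x − λ)^{k_λ}
where k_λ is the size of the *largest* Jordan block for λ (equivalently, the smallest k with (A − λI)^k v = 0 for every generalised eigenvector v of λ).

  λ = 1: largest Jordan block has size 2, contributing (x − 1)^2

So m_A(x) = (x - 1)^2 = x^2 - 2*x + 1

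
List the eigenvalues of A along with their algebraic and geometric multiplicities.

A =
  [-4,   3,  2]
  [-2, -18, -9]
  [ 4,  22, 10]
λ = -4: alg = 3, geom = 1

Step 1 — factor the characteristic polynomial to read off the algebraic multiplicities:
  χ_A(x) = (x + 4)^3

Step 2 — compute geometric multiplicities via the rank-nullity identity g(λ) = n − rank(A − λI):
  rank(A − (-4)·I) = 2, so dim ker(A − (-4)·I) = n − 2 = 1

Summary:
  λ = -4: algebraic multiplicity = 3, geometric multiplicity = 1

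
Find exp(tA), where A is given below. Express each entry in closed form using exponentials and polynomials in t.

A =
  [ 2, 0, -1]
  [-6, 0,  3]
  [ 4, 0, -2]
e^{tA} =
  [2*t + 1, 0, -t]
  [-6*t, 1, 3*t]
  [4*t, 0, 1 - 2*t]

Strategy: write A = P · J · P⁻¹ where J is a Jordan canonical form, so e^{tA} = P · e^{tJ} · P⁻¹, and e^{tJ} can be computed block-by-block.

A has Jordan form
J =
  [0, 1, 0]
  [0, 0, 0]
  [0, 0, 0]
(up to reordering of blocks).

Per-block formulas:
  For a 1×1 block at λ = 0: exp(t · [0]) = [e^(0t)].
  For a 2×2 Jordan block J_2(0): exp(t · J_2(0)) = e^(0t)·(I + t·N), where N is the 2×2 nilpotent shift.

After assembling e^{tJ} and conjugating by P, we get:

e^{tA} =
  [2*t + 1, 0, -t]
  [-6*t, 1, 3*t]
  [4*t, 0, 1 - 2*t]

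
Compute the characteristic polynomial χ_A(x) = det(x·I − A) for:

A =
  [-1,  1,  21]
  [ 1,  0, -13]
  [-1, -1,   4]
x^3 - 3*x^2 + 3*x - 1

Expanding det(x·I − A) (e.g. by cofactor expansion or by noting that A is similar to its Jordan form J, which has the same characteristic polynomial as A) gives
  χ_A(x) = x^3 - 3*x^2 + 3*x - 1
which factors as (x - 1)^3. The eigenvalues (with algebraic multiplicities) are λ = 1 with multiplicity 3.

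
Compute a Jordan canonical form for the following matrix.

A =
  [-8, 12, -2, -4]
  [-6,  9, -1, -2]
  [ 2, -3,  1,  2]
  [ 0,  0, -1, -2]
J_3(0) ⊕ J_1(0)

The characteristic polynomial is
  det(x·I − A) = x^4

Eigenvalues and multiplicities (the geometric multiplicity of λ is n − rank(A − λI), which equals the number of Jordan blocks for λ):
  λ = 0: algebraic multiplicity = 4, geometric multiplicity = 2

Determining the block sizes for each eigenvalue:
  λ = 0: with am = 4 and gm = 2, the partition is not yet determined (e.g. several partitions of 4 into 2 parts exist). Let N = A − (0)·I. Computing rank(N^1) = 2, rank(N^2) = 1, rank(N^3) = 0; the number of blocks of size ≥ j is rank(N^{j−1}) − rank(N^j), giving [2, 1, 1]. So we have 1 block(s) of size 3, 1 block(s) of size 1 → block sizes [3, 1]

Assembling the blocks gives a Jordan form
J =
  [0, 1, 0, 0]
  [0, 0, 1, 0]
  [0, 0, 0, 0]
  [0, 0, 0, 0]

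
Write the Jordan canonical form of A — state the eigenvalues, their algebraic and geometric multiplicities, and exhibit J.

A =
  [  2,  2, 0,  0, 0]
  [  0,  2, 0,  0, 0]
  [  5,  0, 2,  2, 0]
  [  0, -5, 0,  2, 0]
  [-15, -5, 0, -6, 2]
J_2(2) ⊕ J_2(2) ⊕ J_1(2)

The characteristic polynomial is
  det(x·I − A) = x^5 - 10*x^4 + 40*x^3 - 80*x^2 + 80*x - 32 = (x - 2)^5

Eigenvalues and multiplicities (the geometric multiplicity of λ is n − rank(A − λI), which equals the number of Jordan blocks for λ):
  λ = 2: algebraic multiplicity = 5, geometric multiplicity = 3

Determining the block sizes for each eigenvalue:
  λ = 2: with am = 5 and gm = 3, the partition is not yet determined (e.g. several partitions of 5 into 3 parts exist). Let N = A − (2)·I. Computing rank(N^1) = 2, rank(N^2) = 0; the number of blocks of size ≥ j is rank(N^{j−1}) − rank(N^j), giving [3, 2]. So we have 2 block(s) of size 2, 1 block(s) of size 1 → block sizes [2, 2, 1]

Assembling the blocks gives a Jordan form
J =
  [2, 1, 0, 0, 0]
  [0, 2, 0, 0, 0]
  [0, 0, 2, 1, 0]
  [0, 0, 0, 2, 0]
  [0, 0, 0, 0, 2]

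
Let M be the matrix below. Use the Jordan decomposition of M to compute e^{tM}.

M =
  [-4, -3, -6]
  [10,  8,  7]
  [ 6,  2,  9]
e^{tM} =
  [-6*t*exp(4*t) - 2*exp(5*t) + 3*exp(4*t), -3*t*exp(4*t), -3*t*exp(4*t) - 3*exp(5*t) + 3*exp(4*t)]
  [8*t*exp(4*t) + 2*exp(5*t) - 2*exp(4*t), 4*t*exp(4*t) + exp(4*t), 4*t*exp(4*t) + 3*exp(5*t) - 3*exp(4*t)]
  [4*t*exp(4*t) + 2*exp(5*t) - 2*exp(4*t), 2*t*exp(4*t), 2*t*exp(4*t) + 3*exp(5*t) - 2*exp(4*t)]

Strategy: write M = P · J · P⁻¹ where J is a Jordan canonical form, so e^{tM} = P · e^{tJ} · P⁻¹, and e^{tJ} can be computed block-by-block.

M has Jordan form
J =
  [4, 1, 0]
  [0, 4, 0]
  [0, 0, 5]
(up to reordering of blocks).

Per-block formulas:
  For a 2×2 Jordan block J_2(4): exp(t · J_2(4)) = e^(4t)·(I + t·N), where N is the 2×2 nilpotent shift.
  For a 1×1 block at λ = 5: exp(t · [5]) = [e^(5t)].

After assembling e^{tJ} and conjugating by P, we get:

e^{tM} =
  [-6*t*exp(4*t) - 2*exp(5*t) + 3*exp(4*t), -3*t*exp(4*t), -3*t*exp(4*t) - 3*exp(5*t) + 3*exp(4*t)]
  [8*t*exp(4*t) + 2*exp(5*t) - 2*exp(4*t), 4*t*exp(4*t) + exp(4*t), 4*t*exp(4*t) + 3*exp(5*t) - 3*exp(4*t)]
  [4*t*exp(4*t) + 2*exp(5*t) - 2*exp(4*t), 2*t*exp(4*t), 2*t*exp(4*t) + 3*exp(5*t) - 2*exp(4*t)]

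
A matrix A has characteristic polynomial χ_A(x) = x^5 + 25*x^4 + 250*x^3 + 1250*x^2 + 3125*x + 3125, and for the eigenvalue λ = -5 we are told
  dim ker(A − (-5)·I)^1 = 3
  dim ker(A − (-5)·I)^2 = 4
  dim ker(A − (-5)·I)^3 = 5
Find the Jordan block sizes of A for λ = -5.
Block sizes for λ = -5: [3, 1, 1]

From the dimensions of kernels of powers, the number of Jordan blocks of size at least j is d_j − d_{j−1} where d_j = dim ker(N^j) (with d_0 = 0). Computing the differences gives [3, 1, 1].
The number of blocks of size exactly k is (#blocks of size ≥ k) − (#blocks of size ≥ k + 1), so the partition is: 2 block(s) of size 1, 1 block(s) of size 3.
In nonincreasing order the block sizes are [3, 1, 1].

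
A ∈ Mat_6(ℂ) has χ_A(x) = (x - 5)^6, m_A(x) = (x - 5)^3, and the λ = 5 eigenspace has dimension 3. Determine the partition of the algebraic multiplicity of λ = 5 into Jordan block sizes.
Block sizes for λ = 5: [3, 2, 1]

Step 1 — from the characteristic polynomial, algebraic multiplicity of λ = 5 is 6. From dim ker(A − (5)·I) = 3, there are exactly 3 Jordan blocks for λ = 5.
Step 2 — from the minimal polynomial, the factor (x − 5)^3 tells us the largest block for λ = 5 has size 3.
Step 3 — with total size 6, 3 blocks, and largest block 3, the block sizes (in nonincreasing order) are [3, 2, 1].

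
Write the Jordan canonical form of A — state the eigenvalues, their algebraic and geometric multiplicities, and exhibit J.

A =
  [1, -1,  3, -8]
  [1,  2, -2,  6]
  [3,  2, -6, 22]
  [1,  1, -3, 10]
J_1(1) ⊕ J_2(2) ⊕ J_1(2)

The characteristic polynomial is
  det(x·I − A) = x^4 - 7*x^3 + 18*x^2 - 20*x + 8 = (x - 2)^3*(x - 1)

Eigenvalues and multiplicities (the geometric multiplicity of λ is n − rank(A − λI), which equals the number of Jordan blocks for λ):
  λ = 1: algebraic multiplicity = 1, geometric multiplicity = 1
  λ = 2: algebraic multiplicity = 3, geometric multiplicity = 2

Determining the block sizes for each eigenvalue:
  λ = 1: one block (gm = 1), so the single block has size am = 1 → block sizes [1]
  λ = 2: 2 blocks summing to 3 forces exactly one block of size 2 and the rest size 1 → block sizes [2, 1]

Assembling the blocks gives a Jordan form
J =
  [1, 0, 0, 0]
  [0, 2, 1, 0]
  [0, 0, 2, 0]
  [0, 0, 0, 2]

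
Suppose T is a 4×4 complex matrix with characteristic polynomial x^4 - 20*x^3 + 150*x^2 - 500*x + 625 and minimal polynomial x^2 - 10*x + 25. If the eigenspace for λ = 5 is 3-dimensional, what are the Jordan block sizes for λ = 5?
Block sizes for λ = 5: [2, 1, 1]

Step 1 — from the characteristic polynomial, algebraic multiplicity of λ = 5 is 4. From dim ker(T − (5)·I) = 3, there are exactly 3 Jordan blocks for λ = 5.
Step 2 — from the minimal polynomial, the factor (x − 5)^2 tells us the largest block for λ = 5 has size 2.
Step 3 — with total size 4, 3 blocks, and largest block 2, the block sizes (in nonincreasing order) are [2, 1, 1].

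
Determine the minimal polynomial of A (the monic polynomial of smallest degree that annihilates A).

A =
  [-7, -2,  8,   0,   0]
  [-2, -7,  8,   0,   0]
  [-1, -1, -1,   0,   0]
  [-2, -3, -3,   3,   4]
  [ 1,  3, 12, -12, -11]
x^4 + 18*x^3 + 120*x^2 + 350*x + 375

The characteristic polynomial is χ_A(x) = (x + 3)*(x + 5)^4, so the eigenvalues are known. The minimal polynomial is
  m_A(x) = Π_λ (x − λ)^{k_λ}
where k_λ is the size of the *largest* Jordan block for λ (equivalently, the smallest k with (A − λI)^k v = 0 for every generalised eigenvector v of λ).

  λ = -5: largest Jordan block has size 3, contributing (x + 5)^3
  λ = -3: largest Jordan block has size 1, contributing (x + 3)

So m_A(x) = (x + 3)*(x + 5)^3 = x^4 + 18*x^3 + 120*x^2 + 350*x + 375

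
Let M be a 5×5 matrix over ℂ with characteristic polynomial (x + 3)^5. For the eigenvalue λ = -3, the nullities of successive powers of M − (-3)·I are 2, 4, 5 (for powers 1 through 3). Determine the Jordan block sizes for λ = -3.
Block sizes for λ = -3: [3, 2]

From the dimensions of kernels of powers, the number of Jordan blocks of size at least j is d_j − d_{j−1} where d_j = dim ker(N^j) (with d_0 = 0). Computing the differences gives [2, 2, 1].
The number of blocks of size exactly k is (#blocks of size ≥ k) − (#blocks of size ≥ k + 1), so the partition is: 1 block(s) of size 2, 1 block(s) of size 3.
In nonincreasing order the block sizes are [3, 2].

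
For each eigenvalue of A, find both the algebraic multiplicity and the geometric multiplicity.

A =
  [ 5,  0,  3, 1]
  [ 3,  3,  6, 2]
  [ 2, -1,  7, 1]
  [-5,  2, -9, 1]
λ = 4: alg = 4, geom = 2

Step 1 — factor the characteristic polynomial to read off the algebraic multiplicities:
  χ_A(x) = (x - 4)^4

Step 2 — compute geometric multiplicities via the rank-nullity identity g(λ) = n − rank(A − λI):
  rank(A − (4)·I) = 2, so dim ker(A − (4)·I) = n − 2 = 2

Summary:
  λ = 4: algebraic multiplicity = 4, geometric multiplicity = 2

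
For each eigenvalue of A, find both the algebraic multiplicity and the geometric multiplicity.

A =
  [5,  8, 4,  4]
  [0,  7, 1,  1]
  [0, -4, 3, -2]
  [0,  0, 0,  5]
λ = 5: alg = 4, geom = 3

Step 1 — factor the characteristic polynomial to read off the algebraic multiplicities:
  χ_A(x) = (x - 5)^4

Step 2 — compute geometric multiplicities via the rank-nullity identity g(λ) = n − rank(A − λI):
  rank(A − (5)·I) = 1, so dim ker(A − (5)·I) = n − 1 = 3

Summary:
  λ = 5: algebraic multiplicity = 4, geometric multiplicity = 3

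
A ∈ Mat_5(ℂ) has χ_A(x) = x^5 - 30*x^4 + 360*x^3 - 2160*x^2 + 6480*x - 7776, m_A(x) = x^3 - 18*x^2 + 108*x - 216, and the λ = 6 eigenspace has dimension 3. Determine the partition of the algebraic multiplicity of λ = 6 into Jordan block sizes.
Block sizes for λ = 6: [3, 1, 1]

Step 1 — from the characteristic polynomial, algebraic multiplicity of λ = 6 is 5. From dim ker(A − (6)·I) = 3, there are exactly 3 Jordan blocks for λ = 6.
Step 2 — from the minimal polynomial, the factor (x − 6)^3 tells us the largest block for λ = 6 has size 3.
Step 3 — with total size 5, 3 blocks, and largest block 3, the block sizes (in nonincreasing order) are [3, 1, 1].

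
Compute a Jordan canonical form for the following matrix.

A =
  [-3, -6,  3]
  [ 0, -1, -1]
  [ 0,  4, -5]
J_2(-3) ⊕ J_1(-3)

The characteristic polynomial is
  det(x·I − A) = x^3 + 9*x^2 + 27*x + 27 = (x + 3)^3

Eigenvalues and multiplicities (the geometric multiplicity of λ is n − rank(A − λI), which equals the number of Jordan blocks for λ):
  λ = -3: algebraic multiplicity = 3, geometric multiplicity = 2

Determining the block sizes for each eigenvalue:
  λ = -3: 2 blocks summing to 3 forces exactly one block of size 2 and the rest size 1 → block sizes [2, 1]

Assembling the blocks gives a Jordan form
J =
  [-3,  1,  0]
  [ 0, -3,  0]
  [ 0,  0, -3]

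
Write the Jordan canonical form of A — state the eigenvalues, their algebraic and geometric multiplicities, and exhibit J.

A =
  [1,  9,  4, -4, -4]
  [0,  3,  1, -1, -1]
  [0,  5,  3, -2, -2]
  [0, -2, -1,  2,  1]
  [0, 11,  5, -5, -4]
J_3(1) ⊕ J_1(1) ⊕ J_1(1)

The characteristic polynomial is
  det(x·I − A) = x^5 - 5*x^4 + 10*x^3 - 10*x^2 + 5*x - 1 = (x - 1)^5

Eigenvalues and multiplicities (the geometric multiplicity of λ is n − rank(A − λI), which equals the number of Jordan blocks for λ):
  λ = 1: algebraic multiplicity = 5, geometric multiplicity = 3

Determining the block sizes for each eigenvalue:
  λ = 1: with am = 5 and gm = 3, the partition is not yet determined (e.g. several partitions of 5 into 3 parts exist). Let N = A − (1)·I. Computing rank(N^1) = 2, rank(N^2) = 1, rank(N^3) = 0; the number of blocks of size ≥ j is rank(N^{j−1}) − rank(N^j), giving [3, 1, 1]. So we have 1 block(s) of size 3, 2 block(s) of size 1 → block sizes [3, 1, 1]

Assembling the blocks gives a Jordan form
J =
  [1, 1, 0, 0, 0]
  [0, 1, 1, 0, 0]
  [0, 0, 1, 0, 0]
  [0, 0, 0, 1, 0]
  [0, 0, 0, 0, 1]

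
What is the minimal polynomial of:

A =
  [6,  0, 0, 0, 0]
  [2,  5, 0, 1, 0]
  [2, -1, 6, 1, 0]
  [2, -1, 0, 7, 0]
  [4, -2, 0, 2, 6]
x^2 - 12*x + 36

The characteristic polynomial is χ_A(x) = (x - 6)^5, so the eigenvalues are known. The minimal polynomial is
  m_A(x) = Π_λ (x − λ)^{k_λ}
where k_λ is the size of the *largest* Jordan block for λ (equivalently, the smallest k with (A − λI)^k v = 0 for every generalised eigenvector v of λ).

  λ = 6: largest Jordan block has size 2, contributing (x − 6)^2

So m_A(x) = (x - 6)^2 = x^2 - 12*x + 36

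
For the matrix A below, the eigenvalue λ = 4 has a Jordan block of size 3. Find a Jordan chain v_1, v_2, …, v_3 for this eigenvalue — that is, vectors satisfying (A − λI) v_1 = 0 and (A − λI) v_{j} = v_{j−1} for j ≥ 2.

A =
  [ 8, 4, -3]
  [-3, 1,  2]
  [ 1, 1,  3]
A Jordan chain for λ = 4 of length 3:
v_1 = (1, -1, 0)ᵀ
v_2 = (4, -3, 1)ᵀ
v_3 = (1, 0, 0)ᵀ

Let N = A − (4)·I. We want v_3 with N^3 v_3 = 0 but N^2 v_3 ≠ 0; then v_{j-1} := N · v_j for j = 3, …, 2.

Pick v_3 = (1, 0, 0)ᵀ.
Then v_2 = N · v_3 = (4, -3, 1)ᵀ.
Then v_1 = N · v_2 = (1, -1, 0)ᵀ.

Sanity check: (A − (4)·I) v_1 = (0, 0, 0)ᵀ = 0. ✓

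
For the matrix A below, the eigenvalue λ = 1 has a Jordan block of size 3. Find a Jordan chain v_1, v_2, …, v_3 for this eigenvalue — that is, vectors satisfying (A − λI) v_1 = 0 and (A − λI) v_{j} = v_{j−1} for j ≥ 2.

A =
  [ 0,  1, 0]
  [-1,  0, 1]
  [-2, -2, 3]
A Jordan chain for λ = 1 of length 3:
v_1 = (-2, -2, -4)ᵀ
v_2 = (1, -1, -2)ᵀ
v_3 = (0, 1, 0)ᵀ

Let N = A − (1)·I. We want v_3 with N^3 v_3 = 0 but N^2 v_3 ≠ 0; then v_{j-1} := N · v_j for j = 3, …, 2.

Pick v_3 = (0, 1, 0)ᵀ.
Then v_2 = N · v_3 = (1, -1, -2)ᵀ.
Then v_1 = N · v_2 = (-2, -2, -4)ᵀ.

Sanity check: (A − (1)·I) v_1 = (0, 0, 0)ᵀ = 0. ✓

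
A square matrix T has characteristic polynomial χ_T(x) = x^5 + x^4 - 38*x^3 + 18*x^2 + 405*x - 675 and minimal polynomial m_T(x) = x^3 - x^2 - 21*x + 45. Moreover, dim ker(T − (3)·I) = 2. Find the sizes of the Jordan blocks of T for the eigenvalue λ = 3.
Block sizes for λ = 3: [2, 1]

Step 1 — from the characteristic polynomial, algebraic multiplicity of λ = 3 is 3. From dim ker(T − (3)·I) = 2, there are exactly 2 Jordan blocks for λ = 3.
Step 2 — from the minimal polynomial, the factor (x − 3)^2 tells us the largest block for λ = 3 has size 2.
Step 3 — with total size 3, 2 blocks, and largest block 2, the block sizes (in nonincreasing order) are [2, 1].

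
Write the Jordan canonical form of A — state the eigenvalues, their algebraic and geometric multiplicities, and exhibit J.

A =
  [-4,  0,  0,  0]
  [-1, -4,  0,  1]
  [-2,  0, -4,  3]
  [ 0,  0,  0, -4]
J_2(-4) ⊕ J_2(-4)

The characteristic polynomial is
  det(x·I − A) = x^4 + 16*x^3 + 96*x^2 + 256*x + 256 = (x + 4)^4

Eigenvalues and multiplicities (the geometric multiplicity of λ is n − rank(A − λI), which equals the number of Jordan blocks for λ):
  λ = -4: algebraic multiplicity = 4, geometric multiplicity = 2

Determining the block sizes for each eigenvalue:
  λ = -4: with am = 4 and gm = 2, the partition is not yet determined (e.g. several partitions of 4 into 2 parts exist). Let N = A − (-4)·I. Computing rank(N^1) = 2, rank(N^2) = 0; the number of blocks of size ≥ j is rank(N^{j−1}) − rank(N^j), giving [2, 2]. So we have 2 block(s) of size 2 → block sizes [2, 2]

Assembling the blocks gives a Jordan form
J =
  [-4,  1,  0,  0]
  [ 0, -4,  0,  0]
  [ 0,  0, -4,  1]
  [ 0,  0,  0, -4]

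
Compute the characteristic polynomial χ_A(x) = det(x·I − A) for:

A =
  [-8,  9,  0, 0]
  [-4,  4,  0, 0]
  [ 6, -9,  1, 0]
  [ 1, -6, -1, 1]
x^4 + 2*x^3 - 3*x^2 - 4*x + 4

Expanding det(x·I − A) (e.g. by cofactor expansion or by noting that A is similar to its Jordan form J, which has the same characteristic polynomial as A) gives
  χ_A(x) = x^4 + 2*x^3 - 3*x^2 - 4*x + 4
which factors as (x - 1)^2*(x + 2)^2. The eigenvalues (with algebraic multiplicities) are λ = -2 with multiplicity 2, λ = 1 with multiplicity 2.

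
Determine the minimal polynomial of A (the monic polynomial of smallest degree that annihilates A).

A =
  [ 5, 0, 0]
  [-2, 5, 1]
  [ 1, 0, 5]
x^3 - 15*x^2 + 75*x - 125

The characteristic polynomial is χ_A(x) = (x - 5)^3, so the eigenvalues are known. The minimal polynomial is
  m_A(x) = Π_λ (x − λ)^{k_λ}
where k_λ is the size of the *largest* Jordan block for λ (equivalently, the smallest k with (A − λI)^k v = 0 for every generalised eigenvector v of λ).

  λ = 5: largest Jordan block has size 3, contributing (x − 5)^3

So m_A(x) = (x - 5)^3 = x^3 - 15*x^2 + 75*x - 125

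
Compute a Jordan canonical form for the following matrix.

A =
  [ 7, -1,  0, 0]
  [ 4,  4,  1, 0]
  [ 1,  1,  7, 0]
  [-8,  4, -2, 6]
J_3(6) ⊕ J_1(6)

The characteristic polynomial is
  det(x·I − A) = x^4 - 24*x^3 + 216*x^2 - 864*x + 1296 = (x - 6)^4

Eigenvalues and multiplicities (the geometric multiplicity of λ is n − rank(A − λI), which equals the number of Jordan blocks for λ):
  λ = 6: algebraic multiplicity = 4, geometric multiplicity = 2

Determining the block sizes for each eigenvalue:
  λ = 6: with am = 4 and gm = 2, the partition is not yet determined (e.g. several partitions of 4 into 2 parts exist). Let N = A − (6)·I. Computing rank(N^1) = 2, rank(N^2) = 1, rank(N^3) = 0; the number of blocks of size ≥ j is rank(N^{j−1}) − rank(N^j), giving [2, 1, 1]. So we have 1 block(s) of size 3, 1 block(s) of size 1 → block sizes [3, 1]

Assembling the blocks gives a Jordan form
J =
  [6, 1, 0, 0]
  [0, 6, 1, 0]
  [0, 0, 6, 0]
  [0, 0, 0, 6]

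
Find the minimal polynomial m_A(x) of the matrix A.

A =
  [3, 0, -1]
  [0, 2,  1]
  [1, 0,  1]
x^3 - 6*x^2 + 12*x - 8

The characteristic polynomial is χ_A(x) = (x - 2)^3, so the eigenvalues are known. The minimal polynomial is
  m_A(x) = Π_λ (x − λ)^{k_λ}
where k_λ is the size of the *largest* Jordan block for λ (equivalently, the smallest k with (A − λI)^k v = 0 for every generalised eigenvector v of λ).

  λ = 2: largest Jordan block has size 3, contributing (x − 2)^3

So m_A(x) = (x - 2)^3 = x^3 - 6*x^2 + 12*x - 8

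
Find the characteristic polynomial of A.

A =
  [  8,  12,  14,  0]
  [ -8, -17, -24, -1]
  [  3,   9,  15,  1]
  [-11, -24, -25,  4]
x^4 - 10*x^3 + 24*x^2 + 32*x - 128

Expanding det(x·I − A) (e.g. by cofactor expansion or by noting that A is similar to its Jordan form J, which has the same characteristic polynomial as A) gives
  χ_A(x) = x^4 - 10*x^3 + 24*x^2 + 32*x - 128
which factors as (x - 4)^3*(x + 2). The eigenvalues (with algebraic multiplicities) are λ = -2 with multiplicity 1, λ = 4 with multiplicity 3.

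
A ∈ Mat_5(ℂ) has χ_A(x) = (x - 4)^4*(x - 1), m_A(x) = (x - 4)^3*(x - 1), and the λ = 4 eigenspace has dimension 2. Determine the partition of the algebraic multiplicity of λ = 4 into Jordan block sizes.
Block sizes for λ = 4: [3, 1]

Step 1 — from the characteristic polynomial, algebraic multiplicity of λ = 4 is 4. From dim ker(A − (4)·I) = 2, there are exactly 2 Jordan blocks for λ = 4.
Step 2 — from the minimal polynomial, the factor (x − 4)^3 tells us the largest block for λ = 4 has size 3.
Step 3 — with total size 4, 2 blocks, and largest block 3, the block sizes (in nonincreasing order) are [3, 1].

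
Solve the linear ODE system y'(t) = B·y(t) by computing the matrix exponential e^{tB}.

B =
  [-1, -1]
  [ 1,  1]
e^{tB} =
  [1 - t, -t]
  [t, t + 1]

Strategy: write B = P · J · P⁻¹ where J is a Jordan canonical form, so e^{tB} = P · e^{tJ} · P⁻¹, and e^{tJ} can be computed block-by-block.

B has Jordan form
J =
  [0, 1]
  [0, 0]
(up to reordering of blocks).

Per-block formulas:
  For a 2×2 Jordan block J_2(0): exp(t · J_2(0)) = e^(0t)·(I + t·N), where N is the 2×2 nilpotent shift.

After assembling e^{tJ} and conjugating by P, we get:

e^{tB} =
  [1 - t, -t]
  [t, t + 1]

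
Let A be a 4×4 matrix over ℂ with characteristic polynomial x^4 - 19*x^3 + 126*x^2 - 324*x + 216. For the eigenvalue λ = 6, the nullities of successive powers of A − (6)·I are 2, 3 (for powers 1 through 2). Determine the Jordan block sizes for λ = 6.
Block sizes for λ = 6: [2, 1]

From the dimensions of kernels of powers, the number of Jordan blocks of size at least j is d_j − d_{j−1} where d_j = dim ker(N^j) (with d_0 = 0). Computing the differences gives [2, 1].
The number of blocks of size exactly k is (#blocks of size ≥ k) − (#blocks of size ≥ k + 1), so the partition is: 1 block(s) of size 1, 1 block(s) of size 2.
In nonincreasing order the block sizes are [2, 1].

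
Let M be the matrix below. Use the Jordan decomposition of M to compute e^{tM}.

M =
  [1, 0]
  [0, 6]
e^{tM} =
  [exp(t), 0]
  [0, exp(6*t)]

Strategy: write M = P · J · P⁻¹ where J is a Jordan canonical form, so e^{tM} = P · e^{tJ} · P⁻¹, and e^{tJ} can be computed block-by-block.

M has Jordan form
J =
  [1, 0]
  [0, 6]
(up to reordering of blocks).

Per-block formulas:
  For a 1×1 block at λ = 6: exp(t · [6]) = [e^(6t)].
  For a 1×1 block at λ = 1: exp(t · [1]) = [e^(1t)].

After assembling e^{tJ} and conjugating by P, we get:

e^{tM} =
  [exp(t), 0]
  [0, exp(6*t)]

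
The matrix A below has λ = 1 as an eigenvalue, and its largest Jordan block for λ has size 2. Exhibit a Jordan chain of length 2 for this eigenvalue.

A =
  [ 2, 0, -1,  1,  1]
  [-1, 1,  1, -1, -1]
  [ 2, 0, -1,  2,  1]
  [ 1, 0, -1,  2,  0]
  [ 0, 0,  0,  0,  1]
A Jordan chain for λ = 1 of length 2:
v_1 = (1, -1, 2, 1, 0)ᵀ
v_2 = (1, 0, 0, 0, 0)ᵀ

Let N = A − (1)·I. We want v_2 with N^2 v_2 = 0 but N^1 v_2 ≠ 0; then v_{j-1} := N · v_j for j = 2, …, 2.

Pick v_2 = (1, 0, 0, 0, 0)ᵀ.
Then v_1 = N · v_2 = (1, -1, 2, 1, 0)ᵀ.

Sanity check: (A − (1)·I) v_1 = (0, 0, 0, 0, 0)ᵀ = 0. ✓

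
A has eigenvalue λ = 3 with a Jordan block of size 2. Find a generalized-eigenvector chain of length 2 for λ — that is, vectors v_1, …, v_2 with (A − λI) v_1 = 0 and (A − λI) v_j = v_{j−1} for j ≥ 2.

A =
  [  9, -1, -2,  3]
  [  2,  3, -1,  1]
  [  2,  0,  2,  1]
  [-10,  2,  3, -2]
A Jordan chain for λ = 3 of length 2:
v_1 = (6, 2, 2, -10)ᵀ
v_2 = (1, 0, 0, 0)ᵀ

Let N = A − (3)·I. We want v_2 with N^2 v_2 = 0 but N^1 v_2 ≠ 0; then v_{j-1} := N · v_j for j = 2, …, 2.

Pick v_2 = (1, 0, 0, 0)ᵀ.
Then v_1 = N · v_2 = (6, 2, 2, -10)ᵀ.

Sanity check: (A − (3)·I) v_1 = (0, 0, 0, 0)ᵀ = 0. ✓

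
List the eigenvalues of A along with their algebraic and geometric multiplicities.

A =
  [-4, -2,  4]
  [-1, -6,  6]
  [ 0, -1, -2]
λ = -4: alg = 3, geom = 1

Step 1 — factor the characteristic polynomial to read off the algebraic multiplicities:
  χ_A(x) = (x + 4)^3

Step 2 — compute geometric multiplicities via the rank-nullity identity g(λ) = n − rank(A − λI):
  rank(A − (-4)·I) = 2, so dim ker(A − (-4)·I) = n − 2 = 1

Summary:
  λ = -4: algebraic multiplicity = 3, geometric multiplicity = 1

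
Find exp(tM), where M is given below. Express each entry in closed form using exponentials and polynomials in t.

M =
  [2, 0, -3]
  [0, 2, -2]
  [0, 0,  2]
e^{tM} =
  [exp(2*t), 0, -3*t*exp(2*t)]
  [0, exp(2*t), -2*t*exp(2*t)]
  [0, 0, exp(2*t)]

Strategy: write M = P · J · P⁻¹ where J is a Jordan canonical form, so e^{tM} = P · e^{tJ} · P⁻¹, and e^{tJ} can be computed block-by-block.

M has Jordan form
J =
  [2, 1, 0]
  [0, 2, 0]
  [0, 0, 2]
(up to reordering of blocks).

Per-block formulas:
  For a 2×2 Jordan block J_2(2): exp(t · J_2(2)) = e^(2t)·(I + t·N), where N is the 2×2 nilpotent shift.
  For a 1×1 block at λ = 2: exp(t · [2]) = [e^(2t)].

After assembling e^{tJ} and conjugating by P, we get:

e^{tM} =
  [exp(2*t), 0, -3*t*exp(2*t)]
  [0, exp(2*t), -2*t*exp(2*t)]
  [0, 0, exp(2*t)]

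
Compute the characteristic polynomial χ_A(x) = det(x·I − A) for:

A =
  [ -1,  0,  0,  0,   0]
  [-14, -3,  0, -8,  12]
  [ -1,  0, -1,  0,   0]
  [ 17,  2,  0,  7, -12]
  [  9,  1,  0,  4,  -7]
x^5 + 5*x^4 + 10*x^3 + 10*x^2 + 5*x + 1

Expanding det(x·I − A) (e.g. by cofactor expansion or by noting that A is similar to its Jordan form J, which has the same characteristic polynomial as A) gives
  χ_A(x) = x^5 + 5*x^4 + 10*x^3 + 10*x^2 + 5*x + 1
which factors as (x + 1)^5. The eigenvalues (with algebraic multiplicities) are λ = -1 with multiplicity 5.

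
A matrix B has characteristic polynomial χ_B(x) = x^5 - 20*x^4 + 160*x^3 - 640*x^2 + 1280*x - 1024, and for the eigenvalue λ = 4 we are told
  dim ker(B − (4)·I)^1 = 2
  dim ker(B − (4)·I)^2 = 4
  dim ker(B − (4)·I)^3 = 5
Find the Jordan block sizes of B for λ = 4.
Block sizes for λ = 4: [3, 2]

From the dimensions of kernels of powers, the number of Jordan blocks of size at least j is d_j − d_{j−1} where d_j = dim ker(N^j) (with d_0 = 0). Computing the differences gives [2, 2, 1].
The number of blocks of size exactly k is (#blocks of size ≥ k) − (#blocks of size ≥ k + 1), so the partition is: 1 block(s) of size 2, 1 block(s) of size 3.
In nonincreasing order the block sizes are [3, 2].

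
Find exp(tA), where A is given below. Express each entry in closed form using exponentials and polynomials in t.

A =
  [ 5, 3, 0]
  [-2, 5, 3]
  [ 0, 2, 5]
e^{tA} =
  [-3*t^2*exp(5*t) + exp(5*t), 3*t*exp(5*t), 9*t^2*exp(5*t)/2]
  [-2*t*exp(5*t), exp(5*t), 3*t*exp(5*t)]
  [-2*t^2*exp(5*t), 2*t*exp(5*t), 3*t^2*exp(5*t) + exp(5*t)]

Strategy: write A = P · J · P⁻¹ where J is a Jordan canonical form, so e^{tA} = P · e^{tJ} · P⁻¹, and e^{tJ} can be computed block-by-block.

A has Jordan form
J =
  [5, 1, 0]
  [0, 5, 1]
  [0, 0, 5]
(up to reordering of blocks).

Per-block formulas:
  For a 3×3 Jordan block J_3(5): exp(t · J_3(5)) = e^(5t)·(I + t·N + (t^2/2)·N^2), where N is the 3×3 nilpotent shift.

After assembling e^{tJ} and conjugating by P, we get:

e^{tA} =
  [-3*t^2*exp(5*t) + exp(5*t), 3*t*exp(5*t), 9*t^2*exp(5*t)/2]
  [-2*t*exp(5*t), exp(5*t), 3*t*exp(5*t)]
  [-2*t^2*exp(5*t), 2*t*exp(5*t), 3*t^2*exp(5*t) + exp(5*t)]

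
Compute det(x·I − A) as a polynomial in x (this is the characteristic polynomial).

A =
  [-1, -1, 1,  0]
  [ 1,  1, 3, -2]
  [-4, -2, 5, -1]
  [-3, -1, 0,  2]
x^4 - 7*x^3 + 18*x^2 - 20*x + 8

Expanding det(x·I − A) (e.g. by cofactor expansion or by noting that A is similar to its Jordan form J, which has the same characteristic polynomial as A) gives
  χ_A(x) = x^4 - 7*x^3 + 18*x^2 - 20*x + 8
which factors as (x - 2)^3*(x - 1). The eigenvalues (with algebraic multiplicities) are λ = 1 with multiplicity 1, λ = 2 with multiplicity 3.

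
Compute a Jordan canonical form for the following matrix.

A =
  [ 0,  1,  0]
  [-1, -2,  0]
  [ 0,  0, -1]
J_2(-1) ⊕ J_1(-1)

The characteristic polynomial is
  det(x·I − A) = x^3 + 3*x^2 + 3*x + 1 = (x + 1)^3

Eigenvalues and multiplicities (the geometric multiplicity of λ is n − rank(A − λI), which equals the number of Jordan blocks for λ):
  λ = -1: algebraic multiplicity = 3, geometric multiplicity = 2

Determining the block sizes for each eigenvalue:
  λ = -1: 2 blocks summing to 3 forces exactly one block of size 2 and the rest size 1 → block sizes [2, 1]

Assembling the blocks gives a Jordan form
J =
  [-1,  1,  0]
  [ 0, -1,  0]
  [ 0,  0, -1]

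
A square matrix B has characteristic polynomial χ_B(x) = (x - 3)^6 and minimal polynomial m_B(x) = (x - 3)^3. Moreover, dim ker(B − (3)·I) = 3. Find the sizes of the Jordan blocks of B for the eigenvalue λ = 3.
Block sizes for λ = 3: [3, 2, 1]

Step 1 — from the characteristic polynomial, algebraic multiplicity of λ = 3 is 6. From dim ker(B − (3)·I) = 3, there are exactly 3 Jordan blocks for λ = 3.
Step 2 — from the minimal polynomial, the factor (x − 3)^3 tells us the largest block for λ = 3 has size 3.
Step 3 — with total size 6, 3 blocks, and largest block 3, the block sizes (in nonincreasing order) are [3, 2, 1].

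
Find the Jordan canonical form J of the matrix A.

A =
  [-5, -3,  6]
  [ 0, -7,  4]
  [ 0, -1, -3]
J_2(-5) ⊕ J_1(-5)

The characteristic polynomial is
  det(x·I − A) = x^3 + 15*x^2 + 75*x + 125 = (x + 5)^3

Eigenvalues and multiplicities (the geometric multiplicity of λ is n − rank(A − λI), which equals the number of Jordan blocks for λ):
  λ = -5: algebraic multiplicity = 3, geometric multiplicity = 2

Determining the block sizes for each eigenvalue:
  λ = -5: 2 blocks summing to 3 forces exactly one block of size 2 and the rest size 1 → block sizes [2, 1]

Assembling the blocks gives a Jordan form
J =
  [-5,  1,  0]
  [ 0, -5,  0]
  [ 0,  0, -5]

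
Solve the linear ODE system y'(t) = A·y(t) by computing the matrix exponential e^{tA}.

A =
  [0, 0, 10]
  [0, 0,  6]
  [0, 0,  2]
e^{tA} =
  [1, 0, 5*exp(2*t) - 5]
  [0, 1, 3*exp(2*t) - 3]
  [0, 0, exp(2*t)]

Strategy: write A = P · J · P⁻¹ where J is a Jordan canonical form, so e^{tA} = P · e^{tJ} · P⁻¹, and e^{tJ} can be computed block-by-block.

A has Jordan form
J =
  [0, 0, 0]
  [0, 0, 0]
  [0, 0, 2]
(up to reordering of blocks).

Per-block formulas:
  For a 1×1 block at λ = 0: exp(t · [0]) = [e^(0t)].
  For a 1×1 block at λ = 2: exp(t · [2]) = [e^(2t)].

After assembling e^{tJ} and conjugating by P, we get:

e^{tA} =
  [1, 0, 5*exp(2*t) - 5]
  [0, 1, 3*exp(2*t) - 3]
  [0, 0, exp(2*t)]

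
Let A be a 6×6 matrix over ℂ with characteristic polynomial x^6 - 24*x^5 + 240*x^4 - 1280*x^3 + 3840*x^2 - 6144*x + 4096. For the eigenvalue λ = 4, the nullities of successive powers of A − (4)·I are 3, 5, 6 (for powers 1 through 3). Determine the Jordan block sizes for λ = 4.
Block sizes for λ = 4: [3, 2, 1]

From the dimensions of kernels of powers, the number of Jordan blocks of size at least j is d_j − d_{j−1} where d_j = dim ker(N^j) (with d_0 = 0). Computing the differences gives [3, 2, 1].
The number of blocks of size exactly k is (#blocks of size ≥ k) − (#blocks of size ≥ k + 1), so the partition is: 1 block(s) of size 1, 1 block(s) of size 2, 1 block(s) of size 3.
In nonincreasing order the block sizes are [3, 2, 1].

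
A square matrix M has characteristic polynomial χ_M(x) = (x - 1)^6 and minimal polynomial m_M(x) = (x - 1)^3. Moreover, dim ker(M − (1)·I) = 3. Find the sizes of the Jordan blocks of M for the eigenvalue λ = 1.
Block sizes for λ = 1: [3, 2, 1]

Step 1 — from the characteristic polynomial, algebraic multiplicity of λ = 1 is 6. From dim ker(M − (1)·I) = 3, there are exactly 3 Jordan blocks for λ = 1.
Step 2 — from the minimal polynomial, the factor (x − 1)^3 tells us the largest block for λ = 1 has size 3.
Step 3 — with total size 6, 3 blocks, and largest block 3, the block sizes (in nonincreasing order) are [3, 2, 1].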